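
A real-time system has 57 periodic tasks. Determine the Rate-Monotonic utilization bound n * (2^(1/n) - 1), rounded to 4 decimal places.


Compute 2^(1/57) = 1.0122347161
Subtract 1: 1.0122347161 - 1 = 0.0122347161
Multiply by n: 57 * 0.0122347161 = 0.6973788177
Round to 4 dp: 0.6974

0.6974


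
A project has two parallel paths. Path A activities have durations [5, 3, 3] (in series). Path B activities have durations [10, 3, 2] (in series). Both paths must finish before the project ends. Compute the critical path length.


Path A total = 5 + 3 + 3 = 11
Path B total = 10 + 3 + 2 = 15
Critical path = longest path = max(11, 15) = 15

15


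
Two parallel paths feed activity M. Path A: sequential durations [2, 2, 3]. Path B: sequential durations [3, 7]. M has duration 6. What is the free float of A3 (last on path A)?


ES(A3) = sum of predecessors on chain A = 4
EF(A3) = ES + duration = 4 + 3 = 7
Successor of A3 is M. ES(M) = max(sum(A), sum(B)) = max(7, 10) = 10
Free float = ES(successor) - EF(current) = 10 - 7 = 3

3


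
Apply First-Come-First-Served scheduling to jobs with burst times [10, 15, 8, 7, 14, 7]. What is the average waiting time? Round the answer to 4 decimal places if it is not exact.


FCFS order (as given): [10, 15, 8, 7, 14, 7]
Waiting times:
  Job 1: wait = 0
  Job 2: wait = 10
  Job 3: wait = 25
  Job 4: wait = 33
  Job 5: wait = 40
  Job 6: wait = 54
Sum of waiting times = 162
Average waiting time = 162/6 = 27.0

27.0


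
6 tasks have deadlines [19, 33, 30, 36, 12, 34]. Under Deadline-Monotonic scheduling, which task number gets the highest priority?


Sort tasks by relative deadline (ascending):
  Task 5: deadline = 12
  Task 1: deadline = 19
  Task 3: deadline = 30
  Task 2: deadline = 33
  Task 6: deadline = 34
  Task 4: deadline = 36
Priority order (highest first): [5, 1, 3, 2, 6, 4]
Highest priority task = 5

5


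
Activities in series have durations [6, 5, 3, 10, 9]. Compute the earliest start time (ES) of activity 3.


Activity 3 starts after activities 1 through 2 complete.
Predecessor durations: [6, 5]
ES = 6 + 5 = 11

11


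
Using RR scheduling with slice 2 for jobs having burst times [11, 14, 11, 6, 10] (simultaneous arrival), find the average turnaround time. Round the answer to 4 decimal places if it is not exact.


Time quantum = 2
Execution trace:
  J1 runs 2 units, time = 2
  J2 runs 2 units, time = 4
  J3 runs 2 units, time = 6
  J4 runs 2 units, time = 8
  J5 runs 2 units, time = 10
  J1 runs 2 units, time = 12
  J2 runs 2 units, time = 14
  J3 runs 2 units, time = 16
  J4 runs 2 units, time = 18
  J5 runs 2 units, time = 20
  J1 runs 2 units, time = 22
  J2 runs 2 units, time = 24
  J3 runs 2 units, time = 26
  J4 runs 2 units, time = 28
  J5 runs 2 units, time = 30
  J1 runs 2 units, time = 32
  J2 runs 2 units, time = 34
  J3 runs 2 units, time = 36
  J5 runs 2 units, time = 38
  J1 runs 2 units, time = 40
  J2 runs 2 units, time = 42
  J3 runs 2 units, time = 44
  J5 runs 2 units, time = 46
  J1 runs 1 units, time = 47
  J2 runs 2 units, time = 49
  J3 runs 1 units, time = 50
  J2 runs 2 units, time = 52
Finish times: [47, 52, 50, 28, 46]
Average turnaround = 223/5 = 44.6

44.6


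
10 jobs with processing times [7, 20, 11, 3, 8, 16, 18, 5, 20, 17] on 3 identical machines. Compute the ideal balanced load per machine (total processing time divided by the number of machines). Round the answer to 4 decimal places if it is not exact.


Total processing time = 7 + 20 + 11 + 3 + 8 + 16 + 18 + 5 + 20 + 17 = 125
Number of machines = 3
Ideal balanced load = 125 / 3 = 41.6667

41.6667


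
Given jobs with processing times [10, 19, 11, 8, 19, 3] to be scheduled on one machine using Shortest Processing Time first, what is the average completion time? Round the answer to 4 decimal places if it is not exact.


Sort jobs by processing time (SPT order): [3, 8, 10, 11, 19, 19]
Compute completion times sequentially:
  Job 1: processing = 3, completes at 3
  Job 2: processing = 8, completes at 11
  Job 3: processing = 10, completes at 21
  Job 4: processing = 11, completes at 32
  Job 5: processing = 19, completes at 51
  Job 6: processing = 19, completes at 70
Sum of completion times = 188
Average completion time = 188/6 = 31.3333

31.3333


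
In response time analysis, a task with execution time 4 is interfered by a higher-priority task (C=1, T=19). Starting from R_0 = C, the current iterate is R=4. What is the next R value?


R_next = C + ceil(R_prev / T_hp) * C_hp
ceil(4 / 19) = ceil(0.2105) = 1
Interference = 1 * 1 = 1
R_next = 4 + 1 = 5

5


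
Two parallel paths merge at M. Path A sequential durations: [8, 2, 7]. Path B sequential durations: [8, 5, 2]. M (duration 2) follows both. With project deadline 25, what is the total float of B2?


Forward pass: ES(B2) = sum of predecessors on chain B = 8
EF = ES + duration = 8 + 5 = 13
Backward pass: LF(M) = deadline = 25; LS(M) = 25 - 2 = 23
LF(B2) = LS(M) - sum(successors on chain B) = 23 - 2 = 21
LS = LF - duration = 21 - 5 = 16
Total float = LS - ES = 16 - 8 = 8

8


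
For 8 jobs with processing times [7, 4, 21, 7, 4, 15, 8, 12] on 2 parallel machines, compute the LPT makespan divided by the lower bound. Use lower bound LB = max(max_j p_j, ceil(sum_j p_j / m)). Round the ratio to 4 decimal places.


LPT order: [21, 15, 12, 8, 7, 7, 4, 4]
Machine loads after assignment: [40, 38]
LPT makespan = 40
Lower bound = max(max_job, ceil(total/2)) = max(21, 39) = 39
Ratio = 40 / 39 = 1.0256

1.0256


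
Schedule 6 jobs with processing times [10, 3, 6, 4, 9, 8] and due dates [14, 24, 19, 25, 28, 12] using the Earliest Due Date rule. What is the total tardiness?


Sort by due date (EDD order): [(8, 12), (10, 14), (6, 19), (3, 24), (4, 25), (9, 28)]
Compute completion times and tardiness:
  Job 1: p=8, d=12, C=8, tardiness=max(0,8-12)=0
  Job 2: p=10, d=14, C=18, tardiness=max(0,18-14)=4
  Job 3: p=6, d=19, C=24, tardiness=max(0,24-19)=5
  Job 4: p=3, d=24, C=27, tardiness=max(0,27-24)=3
  Job 5: p=4, d=25, C=31, tardiness=max(0,31-25)=6
  Job 6: p=9, d=28, C=40, tardiness=max(0,40-28)=12
Total tardiness = 30

30


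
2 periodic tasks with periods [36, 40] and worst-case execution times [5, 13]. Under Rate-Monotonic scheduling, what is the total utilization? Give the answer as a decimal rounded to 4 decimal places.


Compute individual utilizations (exact fractions):
  Task 1: C/T = 5/36 (approx. 0.1389)
  Task 2: C/T = 13/40 (approx. 0.325)
Total utilization U = 5/36 + 13/40 = 167/360
Rounded to 4 decimal places: U = 0.4639
RM (Liu & Layland) bound for 2 tasks = 0.828427; compare with U = 167/360 (approx. 0.463889)
U <= bound, so schedulable by RM sufficient condition.

0.4639


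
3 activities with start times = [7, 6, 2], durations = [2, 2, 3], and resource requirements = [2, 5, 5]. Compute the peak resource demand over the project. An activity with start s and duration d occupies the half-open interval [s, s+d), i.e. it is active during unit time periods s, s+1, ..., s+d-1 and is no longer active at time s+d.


Each activity i is active on [start_i, start_i + duration_i).
Compute total resource usage per time slot:
  t=0: active resources = [], total = 0
  t=1: active resources = [], total = 0
  t=2: active resources = [5], total = 5
  t=3: active resources = [5], total = 5
  t=4: active resources = [5], total = 5
  t=5: active resources = [], total = 0
  t=6: active resources = [5], total = 5
  t=7: active resources = [2, 5], total = 7
  t=8: active resources = [2], total = 2
Peak resource demand = 7

7


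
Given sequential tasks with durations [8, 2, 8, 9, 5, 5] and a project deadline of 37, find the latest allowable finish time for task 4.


LF(activity 4) = deadline - sum of successor durations
Successors: activities 5 through 6 with durations [5, 5]
Sum of successor durations = 10
LF = 37 - 10 = 27

27


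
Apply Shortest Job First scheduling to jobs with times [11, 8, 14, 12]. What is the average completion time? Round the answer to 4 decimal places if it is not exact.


SJF order (ascending): [8, 11, 12, 14]
Completion times:
  Job 1: burst=8, C=8
  Job 2: burst=11, C=19
  Job 3: burst=12, C=31
  Job 4: burst=14, C=45
Average completion = 103/4 = 25.75

25.75


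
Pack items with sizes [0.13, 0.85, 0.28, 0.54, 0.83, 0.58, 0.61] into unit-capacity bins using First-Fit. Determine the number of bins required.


Place items sequentially using First-Fit:
  Item 0.13 -> new Bin 1
  Item 0.85 -> Bin 1 (now 0.98)
  Item 0.28 -> new Bin 2
  Item 0.54 -> Bin 2 (now 0.82)
  Item 0.83 -> new Bin 3
  Item 0.58 -> new Bin 4
  Item 0.61 -> new Bin 5
Total bins used = 5

5


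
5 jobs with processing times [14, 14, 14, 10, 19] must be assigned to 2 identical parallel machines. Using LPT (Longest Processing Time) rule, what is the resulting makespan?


Sort jobs in decreasing order (LPT): [19, 14, 14, 14, 10]
Assign each job to the least loaded machine:
  Machine 1: jobs [19, 14], load = 33
  Machine 2: jobs [14, 14, 10], load = 38
Makespan = max load = 38

38


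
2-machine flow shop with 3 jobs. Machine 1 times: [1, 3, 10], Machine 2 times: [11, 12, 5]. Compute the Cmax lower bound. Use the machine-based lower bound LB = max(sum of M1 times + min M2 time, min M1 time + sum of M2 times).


LB1 = sum(M1 times) + min(M2 times) = 14 + 5 = 19
LB2 = min(M1 times) + sum(M2 times) = 1 + 28 = 29
Lower bound = max(LB1, LB2) = max(19, 29) = 29

29


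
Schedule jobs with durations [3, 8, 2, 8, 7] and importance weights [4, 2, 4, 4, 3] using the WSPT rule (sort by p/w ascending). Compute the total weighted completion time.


Compute p/w ratios and sort ascending (WSPT): [(2, 4), (3, 4), (8, 4), (7, 3), (8, 2)]
Compute weighted completion times:
  Job (p=2,w=4): C=2, w*C=4*2=8
  Job (p=3,w=4): C=5, w*C=4*5=20
  Job (p=8,w=4): C=13, w*C=4*13=52
  Job (p=7,w=3): C=20, w*C=3*20=60
  Job (p=8,w=2): C=28, w*C=2*28=56
Total weighted completion time = 196

196


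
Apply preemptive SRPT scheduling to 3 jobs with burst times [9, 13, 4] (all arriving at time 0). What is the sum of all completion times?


Since all jobs arrive at t=0, SRPT equals SPT ordering.
SPT order: [4, 9, 13]
Completion times:
  Job 1: p=4, C=4
  Job 2: p=9, C=13
  Job 3: p=13, C=26
Total completion time = 4 + 13 + 26 = 43

43


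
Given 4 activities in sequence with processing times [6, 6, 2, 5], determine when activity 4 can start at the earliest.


Activity 4 starts after activities 1 through 3 complete.
Predecessor durations: [6, 6, 2]
ES = 6 + 6 + 2 = 14

14


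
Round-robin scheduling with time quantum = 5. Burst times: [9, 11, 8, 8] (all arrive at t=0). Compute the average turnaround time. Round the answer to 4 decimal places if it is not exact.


Time quantum = 5
Execution trace:
  J1 runs 5 units, time = 5
  J2 runs 5 units, time = 10
  J3 runs 5 units, time = 15
  J4 runs 5 units, time = 20
  J1 runs 4 units, time = 24
  J2 runs 5 units, time = 29
  J3 runs 3 units, time = 32
  J4 runs 3 units, time = 35
  J2 runs 1 units, time = 36
Finish times: [24, 36, 32, 35]
Average turnaround = 127/4 = 31.75

31.75


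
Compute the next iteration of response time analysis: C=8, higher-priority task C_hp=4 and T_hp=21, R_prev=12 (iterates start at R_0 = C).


R_next = C + ceil(R_prev / T_hp) * C_hp
ceil(12 / 21) = ceil(0.5714) = 1
Interference = 1 * 4 = 4
R_next = 8 + 4 = 12
R_next = R_prev, so the iteration has converged (response time = 12).

12


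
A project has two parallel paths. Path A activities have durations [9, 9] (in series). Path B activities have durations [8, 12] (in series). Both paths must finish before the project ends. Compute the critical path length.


Path A total = 9 + 9 = 18
Path B total = 8 + 12 = 20
Critical path = longest path = max(18, 20) = 20

20


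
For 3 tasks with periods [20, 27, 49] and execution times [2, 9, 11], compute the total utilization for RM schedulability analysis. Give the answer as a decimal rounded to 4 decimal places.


Compute individual utilizations (exact fractions):
  Task 1: C/T = 2/20 = 1/10 (approx. 0.1)
  Task 2: C/T = 9/27 = 1/3 (approx. 0.3333)
  Task 3: C/T = 11/49 (approx. 0.2245)
Total utilization U = 1/10 + 1/3 + 11/49 = 967/1470
Rounded to 4 decimal places: U = 0.6578
RM (Liu & Layland) bound for 3 tasks = 0.779763; compare with U = 967/1470 (approx. 0.657823)
U <= bound, so schedulable by RM sufficient condition.

0.6578


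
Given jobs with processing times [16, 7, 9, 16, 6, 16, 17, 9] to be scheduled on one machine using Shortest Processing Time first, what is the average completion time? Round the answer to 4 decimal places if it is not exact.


Sort jobs by processing time (SPT order): [6, 7, 9, 9, 16, 16, 16, 17]
Compute completion times sequentially:
  Job 1: processing = 6, completes at 6
  Job 2: processing = 7, completes at 13
  Job 3: processing = 9, completes at 22
  Job 4: processing = 9, completes at 31
  Job 5: processing = 16, completes at 47
  Job 6: processing = 16, completes at 63
  Job 7: processing = 16, completes at 79
  Job 8: processing = 17, completes at 96
Sum of completion times = 357
Average completion time = 357/8 = 44.625

44.625


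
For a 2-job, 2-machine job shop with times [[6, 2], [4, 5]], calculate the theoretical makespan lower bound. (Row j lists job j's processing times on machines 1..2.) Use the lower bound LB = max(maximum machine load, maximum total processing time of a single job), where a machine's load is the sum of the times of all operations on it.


Machine loads:
  Machine 1: 6 + 4 = 10
  Machine 2: 2 + 5 = 7
Max machine load = 10
Job totals:
  Job 1: 8
  Job 2: 9
Max job total = 9
Lower bound = max(10, 9) = 10

10


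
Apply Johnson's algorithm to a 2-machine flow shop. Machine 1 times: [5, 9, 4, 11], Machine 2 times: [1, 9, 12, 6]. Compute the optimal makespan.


Apply Johnson's rule:
  Group 1 (a <= b): [(3, 4, 12), (2, 9, 9)]
  Group 2 (a > b): [(4, 11, 6), (1, 5, 1)]
Optimal job order: [3, 2, 4, 1]
Schedule:
  Job 3: M1 done at 4, M2 done at 16
  Job 2: M1 done at 13, M2 done at 25
  Job 4: M1 done at 24, M2 done at 31
  Job 1: M1 done at 29, M2 done at 32
Makespan = 32

32


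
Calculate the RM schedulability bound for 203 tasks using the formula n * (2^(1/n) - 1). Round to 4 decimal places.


Compute 2^(1/203) = 1.0034203542
Subtract 1: 1.0034203542 - 1 = 0.0034203542
Multiply by n: 203 * 0.0034203542 = 0.6943319026
Round to 4 dp: 0.6943

0.6943


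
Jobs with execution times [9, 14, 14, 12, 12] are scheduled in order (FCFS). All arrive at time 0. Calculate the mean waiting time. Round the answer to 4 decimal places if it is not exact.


FCFS order (as given): [9, 14, 14, 12, 12]
Waiting times:
  Job 1: wait = 0
  Job 2: wait = 9
  Job 3: wait = 23
  Job 4: wait = 37
  Job 5: wait = 49
Sum of waiting times = 118
Average waiting time = 118/5 = 23.6

23.6


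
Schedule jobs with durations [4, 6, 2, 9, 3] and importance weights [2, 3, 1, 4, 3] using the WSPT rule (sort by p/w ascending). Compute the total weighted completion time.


Compute p/w ratios and sort ascending (WSPT): [(3, 3), (4, 2), (6, 3), (2, 1), (9, 4)]
Compute weighted completion times:
  Job (p=3,w=3): C=3, w*C=3*3=9
  Job (p=4,w=2): C=7, w*C=2*7=14
  Job (p=6,w=3): C=13, w*C=3*13=39
  Job (p=2,w=1): C=15, w*C=1*15=15
  Job (p=9,w=4): C=24, w*C=4*24=96
Total weighted completion time = 173

173


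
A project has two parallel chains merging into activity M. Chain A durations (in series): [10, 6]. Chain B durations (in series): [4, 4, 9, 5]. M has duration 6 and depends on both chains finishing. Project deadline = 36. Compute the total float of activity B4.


Forward pass: ES(B4) = sum of predecessors on chain B = 17
EF = ES + duration = 17 + 5 = 22
Backward pass: LF(M) = deadline = 36; LS(M) = 36 - 6 = 30
LF(B4) = LS(M) - sum(successors on chain B) = 30 - 0 = 30
LS = LF - duration = 30 - 5 = 25
Total float = LS - ES = 25 - 17 = 8

8


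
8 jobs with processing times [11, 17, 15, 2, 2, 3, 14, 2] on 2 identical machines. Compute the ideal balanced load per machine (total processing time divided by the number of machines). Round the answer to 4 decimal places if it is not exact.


Total processing time = 11 + 17 + 15 + 2 + 2 + 3 + 14 + 2 = 66
Number of machines = 2
Ideal balanced load = 66 / 2 = 33.0

33.0


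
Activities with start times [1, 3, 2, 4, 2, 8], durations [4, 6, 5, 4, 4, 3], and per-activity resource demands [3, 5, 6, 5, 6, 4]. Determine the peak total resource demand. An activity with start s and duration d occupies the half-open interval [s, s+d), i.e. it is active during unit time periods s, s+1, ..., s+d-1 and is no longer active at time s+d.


Each activity i is active on [start_i, start_i + duration_i).
Compute total resource usage per time slot:
  t=0: active resources = [], total = 0
  t=1: active resources = [3], total = 3
  t=2: active resources = [3, 6, 6], total = 15
  t=3: active resources = [3, 5, 6, 6], total = 20
  t=4: active resources = [3, 5, 6, 5, 6], total = 25
  t=5: active resources = [5, 6, 5, 6], total = 22
  t=6: active resources = [5, 6, 5], total = 16
  t=7: active resources = [5, 5], total = 10
  t=8: active resources = [5, 4], total = 9
  t=9: active resources = [4], total = 4
  t=10: active resources = [4], total = 4
Peak resource demand = 25

25


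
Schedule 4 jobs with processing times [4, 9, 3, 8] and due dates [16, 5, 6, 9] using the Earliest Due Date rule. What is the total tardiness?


Sort by due date (EDD order): [(9, 5), (3, 6), (8, 9), (4, 16)]
Compute completion times and tardiness:
  Job 1: p=9, d=5, C=9, tardiness=max(0,9-5)=4
  Job 2: p=3, d=6, C=12, tardiness=max(0,12-6)=6
  Job 3: p=8, d=9, C=20, tardiness=max(0,20-9)=11
  Job 4: p=4, d=16, C=24, tardiness=max(0,24-16)=8
Total tardiness = 29

29


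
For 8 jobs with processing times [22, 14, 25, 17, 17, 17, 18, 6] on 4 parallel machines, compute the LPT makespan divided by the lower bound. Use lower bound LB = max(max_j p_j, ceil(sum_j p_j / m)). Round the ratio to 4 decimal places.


LPT order: [25, 22, 18, 17, 17, 17, 14, 6]
Machine loads after assignment: [31, 36, 35, 34]
LPT makespan = 36
Lower bound = max(max_job, ceil(total/4)) = max(25, 34) = 34
Ratio = 36 / 34 = 1.0588

1.0588


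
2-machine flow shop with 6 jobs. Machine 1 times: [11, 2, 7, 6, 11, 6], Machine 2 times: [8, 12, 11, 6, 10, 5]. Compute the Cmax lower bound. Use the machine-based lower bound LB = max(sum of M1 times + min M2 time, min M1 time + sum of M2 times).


LB1 = sum(M1 times) + min(M2 times) = 43 + 5 = 48
LB2 = min(M1 times) + sum(M2 times) = 2 + 52 = 54
Lower bound = max(LB1, LB2) = max(48, 54) = 54

54


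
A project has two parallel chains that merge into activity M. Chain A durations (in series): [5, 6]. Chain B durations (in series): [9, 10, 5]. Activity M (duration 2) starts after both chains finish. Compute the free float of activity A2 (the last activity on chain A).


ES(A2) = sum of predecessors on chain A = 5
EF(A2) = ES + duration = 5 + 6 = 11
Successor of A2 is M. ES(M) = max(sum(A), sum(B)) = max(11, 24) = 24
Free float = ES(successor) - EF(current) = 24 - 11 = 13

13


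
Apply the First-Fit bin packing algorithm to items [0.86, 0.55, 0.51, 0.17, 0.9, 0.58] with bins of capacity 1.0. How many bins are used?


Place items sequentially using First-Fit:
  Item 0.86 -> new Bin 1
  Item 0.55 -> new Bin 2
  Item 0.51 -> new Bin 3
  Item 0.17 -> Bin 2 (now 0.72)
  Item 0.9 -> new Bin 4
  Item 0.58 -> new Bin 5
Total bins used = 5

5


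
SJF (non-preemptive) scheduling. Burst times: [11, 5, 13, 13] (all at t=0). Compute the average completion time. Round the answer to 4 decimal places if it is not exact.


SJF order (ascending): [5, 11, 13, 13]
Completion times:
  Job 1: burst=5, C=5
  Job 2: burst=11, C=16
  Job 3: burst=13, C=29
  Job 4: burst=13, C=42
Average completion = 92/4 = 23.0

23.0


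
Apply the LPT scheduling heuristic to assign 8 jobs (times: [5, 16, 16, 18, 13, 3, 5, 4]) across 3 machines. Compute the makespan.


Sort jobs in decreasing order (LPT): [18, 16, 16, 13, 5, 5, 4, 3]
Assign each job to the least loaded machine:
  Machine 1: jobs [18, 5, 3], load = 26
  Machine 2: jobs [16, 13], load = 29
  Machine 3: jobs [16, 5, 4], load = 25
Makespan = max load = 29

29


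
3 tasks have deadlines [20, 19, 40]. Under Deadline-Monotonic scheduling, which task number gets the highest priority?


Sort tasks by relative deadline (ascending):
  Task 2: deadline = 19
  Task 1: deadline = 20
  Task 3: deadline = 40
Priority order (highest first): [2, 1, 3]
Highest priority task = 2

2


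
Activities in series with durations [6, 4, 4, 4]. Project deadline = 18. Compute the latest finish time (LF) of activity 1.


LF(activity 1) = deadline - sum of successor durations
Successors: activities 2 through 4 with durations [4, 4, 4]
Sum of successor durations = 12
LF = 18 - 12 = 6

6


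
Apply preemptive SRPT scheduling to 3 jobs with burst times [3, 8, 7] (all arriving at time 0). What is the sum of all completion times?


Since all jobs arrive at t=0, SRPT equals SPT ordering.
SPT order: [3, 7, 8]
Completion times:
  Job 1: p=3, C=3
  Job 2: p=7, C=10
  Job 3: p=8, C=18
Total completion time = 3 + 10 + 18 = 31

31


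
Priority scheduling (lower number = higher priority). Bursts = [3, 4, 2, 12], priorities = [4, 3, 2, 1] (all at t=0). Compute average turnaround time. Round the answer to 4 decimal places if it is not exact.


Sort by priority (ascending = highest first):
Order: [(1, 12), (2, 2), (3, 4), (4, 3)]
Completion times:
  Priority 1, burst=12, C=12
  Priority 2, burst=2, C=14
  Priority 3, burst=4, C=18
  Priority 4, burst=3, C=21
Average turnaround = 65/4 = 16.25

16.25


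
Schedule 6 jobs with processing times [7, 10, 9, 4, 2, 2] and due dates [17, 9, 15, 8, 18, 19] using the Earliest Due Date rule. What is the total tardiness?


Sort by due date (EDD order): [(4, 8), (10, 9), (9, 15), (7, 17), (2, 18), (2, 19)]
Compute completion times and tardiness:
  Job 1: p=4, d=8, C=4, tardiness=max(0,4-8)=0
  Job 2: p=10, d=9, C=14, tardiness=max(0,14-9)=5
  Job 3: p=9, d=15, C=23, tardiness=max(0,23-15)=8
  Job 4: p=7, d=17, C=30, tardiness=max(0,30-17)=13
  Job 5: p=2, d=18, C=32, tardiness=max(0,32-18)=14
  Job 6: p=2, d=19, C=34, tardiness=max(0,34-19)=15
Total tardiness = 55

55


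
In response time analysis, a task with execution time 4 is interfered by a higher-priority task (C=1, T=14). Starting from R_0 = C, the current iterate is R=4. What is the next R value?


R_next = C + ceil(R_prev / T_hp) * C_hp
ceil(4 / 14) = ceil(0.2857) = 1
Interference = 1 * 1 = 1
R_next = 4 + 1 = 5

5


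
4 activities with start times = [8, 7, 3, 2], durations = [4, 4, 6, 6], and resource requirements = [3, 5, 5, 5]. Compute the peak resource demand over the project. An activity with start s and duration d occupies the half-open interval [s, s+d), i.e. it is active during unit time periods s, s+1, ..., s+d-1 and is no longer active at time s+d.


Each activity i is active on [start_i, start_i + duration_i).
Compute total resource usage per time slot:
  t=0: active resources = [], total = 0
  t=1: active resources = [], total = 0
  t=2: active resources = [5], total = 5
  t=3: active resources = [5, 5], total = 10
  t=4: active resources = [5, 5], total = 10
  t=5: active resources = [5, 5], total = 10
  t=6: active resources = [5, 5], total = 10
  t=7: active resources = [5, 5, 5], total = 15
  t=8: active resources = [3, 5, 5], total = 13
  t=9: active resources = [3, 5], total = 8
  t=10: active resources = [3, 5], total = 8
  t=11: active resources = [3], total = 3
Peak resource demand = 15

15


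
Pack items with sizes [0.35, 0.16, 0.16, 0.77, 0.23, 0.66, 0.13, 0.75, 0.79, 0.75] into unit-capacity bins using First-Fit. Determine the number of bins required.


Place items sequentially using First-Fit:
  Item 0.35 -> new Bin 1
  Item 0.16 -> Bin 1 (now 0.51)
  Item 0.16 -> Bin 1 (now 0.67)
  Item 0.77 -> new Bin 2
  Item 0.23 -> Bin 1 (now 0.9)
  Item 0.66 -> new Bin 3
  Item 0.13 -> Bin 2 (now 0.9)
  Item 0.75 -> new Bin 4
  Item 0.79 -> new Bin 5
  Item 0.75 -> new Bin 6
Total bins used = 6

6


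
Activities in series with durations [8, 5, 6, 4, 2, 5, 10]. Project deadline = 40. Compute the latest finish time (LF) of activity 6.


LF(activity 6) = deadline - sum of successor durations
Successors: activities 7 through 7 with durations [10]
Sum of successor durations = 10
LF = 40 - 10 = 30

30


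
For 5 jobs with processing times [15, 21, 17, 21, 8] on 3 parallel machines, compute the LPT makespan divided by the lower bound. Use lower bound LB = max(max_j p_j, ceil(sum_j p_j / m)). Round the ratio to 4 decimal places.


LPT order: [21, 21, 17, 15, 8]
Machine loads after assignment: [29, 21, 32]
LPT makespan = 32
Lower bound = max(max_job, ceil(total/3)) = max(21, 28) = 28
Ratio = 32 / 28 = 1.1429

1.1429


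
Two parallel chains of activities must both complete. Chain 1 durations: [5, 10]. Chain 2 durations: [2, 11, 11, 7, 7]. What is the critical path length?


Path A total = 5 + 10 = 15
Path B total = 2 + 11 + 11 + 7 + 7 = 38
Critical path = longest path = max(15, 38) = 38

38


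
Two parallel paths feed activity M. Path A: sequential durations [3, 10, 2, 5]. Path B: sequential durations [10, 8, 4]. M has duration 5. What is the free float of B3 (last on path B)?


ES(B3) = sum of predecessors on chain B = 18
EF(B3) = ES + duration = 18 + 4 = 22
Successor of B3 is M. ES(M) = max(sum(A), sum(B)) = max(20, 22) = 22
Free float = ES(successor) - EF(current) = 22 - 22 = 0

0


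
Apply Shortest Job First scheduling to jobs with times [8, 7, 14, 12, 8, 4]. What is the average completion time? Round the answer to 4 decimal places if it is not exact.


SJF order (ascending): [4, 7, 8, 8, 12, 14]
Completion times:
  Job 1: burst=4, C=4
  Job 2: burst=7, C=11
  Job 3: burst=8, C=19
  Job 4: burst=8, C=27
  Job 5: burst=12, C=39
  Job 6: burst=14, C=53
Average completion = 153/6 = 25.5

25.5


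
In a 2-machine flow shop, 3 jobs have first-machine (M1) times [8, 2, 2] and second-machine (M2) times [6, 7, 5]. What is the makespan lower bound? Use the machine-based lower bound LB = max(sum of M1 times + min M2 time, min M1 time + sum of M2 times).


LB1 = sum(M1 times) + min(M2 times) = 12 + 5 = 17
LB2 = min(M1 times) + sum(M2 times) = 2 + 18 = 20
Lower bound = max(LB1, LB2) = max(17, 20) = 20

20


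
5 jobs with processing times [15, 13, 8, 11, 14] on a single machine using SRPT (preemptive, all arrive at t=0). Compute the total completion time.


Since all jobs arrive at t=0, SRPT equals SPT ordering.
SPT order: [8, 11, 13, 14, 15]
Completion times:
  Job 1: p=8, C=8
  Job 2: p=11, C=19
  Job 3: p=13, C=32
  Job 4: p=14, C=46
  Job 5: p=15, C=61
Total completion time = 8 + 19 + 32 + 46 + 61 = 166

166


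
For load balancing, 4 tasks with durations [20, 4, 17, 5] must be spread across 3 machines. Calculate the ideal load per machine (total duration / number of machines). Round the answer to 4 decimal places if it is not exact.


Total processing time = 20 + 4 + 17 + 5 = 46
Number of machines = 3
Ideal balanced load = 46 / 3 = 15.3333

15.3333


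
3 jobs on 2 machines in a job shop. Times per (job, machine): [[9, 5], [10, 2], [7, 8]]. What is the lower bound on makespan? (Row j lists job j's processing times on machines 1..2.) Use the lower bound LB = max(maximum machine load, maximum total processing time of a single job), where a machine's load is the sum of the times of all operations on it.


Machine loads:
  Machine 1: 9 + 10 + 7 = 26
  Machine 2: 5 + 2 + 8 = 15
Max machine load = 26
Job totals:
  Job 1: 14
  Job 2: 12
  Job 3: 15
Max job total = 15
Lower bound = max(26, 15) = 26

26


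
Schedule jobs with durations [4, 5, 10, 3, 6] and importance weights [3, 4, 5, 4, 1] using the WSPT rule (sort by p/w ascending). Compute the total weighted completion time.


Compute p/w ratios and sort ascending (WSPT): [(3, 4), (5, 4), (4, 3), (10, 5), (6, 1)]
Compute weighted completion times:
  Job (p=3,w=4): C=3, w*C=4*3=12
  Job (p=5,w=4): C=8, w*C=4*8=32
  Job (p=4,w=3): C=12, w*C=3*12=36
  Job (p=10,w=5): C=22, w*C=5*22=110
  Job (p=6,w=1): C=28, w*C=1*28=28
Total weighted completion time = 218

218


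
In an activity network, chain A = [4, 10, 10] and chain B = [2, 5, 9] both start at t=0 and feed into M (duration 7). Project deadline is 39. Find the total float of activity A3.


Forward pass: ES(A3) = sum of predecessors on chain A = 14
EF = ES + duration = 14 + 10 = 24
Backward pass: LF(M) = deadline = 39; LS(M) = 39 - 7 = 32
LF(A3) = LS(M) - sum(successors on chain A) = 32 - 0 = 32
LS = LF - duration = 32 - 10 = 22
Total float = LS - ES = 22 - 14 = 8

8


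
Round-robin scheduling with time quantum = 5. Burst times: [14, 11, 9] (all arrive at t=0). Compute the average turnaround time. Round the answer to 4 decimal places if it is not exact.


Time quantum = 5
Execution trace:
  J1 runs 5 units, time = 5
  J2 runs 5 units, time = 10
  J3 runs 5 units, time = 15
  J1 runs 5 units, time = 20
  J2 runs 5 units, time = 25
  J3 runs 4 units, time = 29
  J1 runs 4 units, time = 33
  J2 runs 1 units, time = 34
Finish times: [33, 34, 29]
Average turnaround = 96/3 = 32.0

32.0


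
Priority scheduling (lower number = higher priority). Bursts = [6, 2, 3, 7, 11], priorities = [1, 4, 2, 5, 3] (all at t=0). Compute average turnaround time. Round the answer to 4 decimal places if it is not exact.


Sort by priority (ascending = highest first):
Order: [(1, 6), (2, 3), (3, 11), (4, 2), (5, 7)]
Completion times:
  Priority 1, burst=6, C=6
  Priority 2, burst=3, C=9
  Priority 3, burst=11, C=20
  Priority 4, burst=2, C=22
  Priority 5, burst=7, C=29
Average turnaround = 86/5 = 17.2

17.2


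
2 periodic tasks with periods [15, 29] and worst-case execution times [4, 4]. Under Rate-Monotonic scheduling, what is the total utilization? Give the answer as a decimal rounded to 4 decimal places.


Compute individual utilizations (exact fractions):
  Task 1: C/T = 4/15 (approx. 0.2667)
  Task 2: C/T = 4/29 (approx. 0.1379)
Total utilization U = 4/15 + 4/29 = 176/435
Rounded to 4 decimal places: U = 0.4046
RM (Liu & Layland) bound for 2 tasks = 0.828427; compare with U = 176/435 (approx. 0.404598)
U <= bound, so schedulable by RM sufficient condition.

0.4046


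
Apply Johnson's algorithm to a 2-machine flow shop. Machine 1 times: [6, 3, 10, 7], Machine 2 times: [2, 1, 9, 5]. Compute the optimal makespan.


Apply Johnson's rule:
  Group 1 (a <= b): []
  Group 2 (a > b): [(3, 10, 9), (4, 7, 5), (1, 6, 2), (2, 3, 1)]
Optimal job order: [3, 4, 1, 2]
Schedule:
  Job 3: M1 done at 10, M2 done at 19
  Job 4: M1 done at 17, M2 done at 24
  Job 1: M1 done at 23, M2 done at 26
  Job 2: M1 done at 26, M2 done at 27
Makespan = 27

27


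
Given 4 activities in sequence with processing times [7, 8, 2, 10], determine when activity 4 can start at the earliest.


Activity 4 starts after activities 1 through 3 complete.
Predecessor durations: [7, 8, 2]
ES = 7 + 8 + 2 = 17

17


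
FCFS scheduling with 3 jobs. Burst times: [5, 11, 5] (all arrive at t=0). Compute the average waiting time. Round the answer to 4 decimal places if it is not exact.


FCFS order (as given): [5, 11, 5]
Waiting times:
  Job 1: wait = 0
  Job 2: wait = 5
  Job 3: wait = 16
Sum of waiting times = 21
Average waiting time = 21/3 = 7.0

7.0


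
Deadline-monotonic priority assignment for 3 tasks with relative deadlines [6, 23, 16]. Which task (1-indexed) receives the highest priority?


Sort tasks by relative deadline (ascending):
  Task 1: deadline = 6
  Task 3: deadline = 16
  Task 2: deadline = 23
Priority order (highest first): [1, 3, 2]
Highest priority task = 1

1


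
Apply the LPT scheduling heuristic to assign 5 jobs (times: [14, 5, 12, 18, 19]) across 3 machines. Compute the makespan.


Sort jobs in decreasing order (LPT): [19, 18, 14, 12, 5]
Assign each job to the least loaded machine:
  Machine 1: jobs [19], load = 19
  Machine 2: jobs [18, 5], load = 23
  Machine 3: jobs [14, 12], load = 26
Makespan = max load = 26

26


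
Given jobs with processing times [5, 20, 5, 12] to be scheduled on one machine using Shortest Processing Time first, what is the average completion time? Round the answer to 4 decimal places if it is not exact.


Sort jobs by processing time (SPT order): [5, 5, 12, 20]
Compute completion times sequentially:
  Job 1: processing = 5, completes at 5
  Job 2: processing = 5, completes at 10
  Job 3: processing = 12, completes at 22
  Job 4: processing = 20, completes at 42
Sum of completion times = 79
Average completion time = 79/4 = 19.75

19.75


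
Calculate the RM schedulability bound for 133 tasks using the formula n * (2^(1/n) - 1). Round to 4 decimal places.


Compute 2^(1/133) = 1.0052252371
Subtract 1: 1.0052252371 - 1 = 0.0052252371
Multiply by n: 133 * 0.0052252371 = 0.6949565343
Round to 4 dp: 0.6950

0.6950


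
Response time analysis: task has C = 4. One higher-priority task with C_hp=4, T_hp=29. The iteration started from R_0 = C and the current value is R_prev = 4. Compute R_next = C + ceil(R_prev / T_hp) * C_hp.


R_next = C + ceil(R_prev / T_hp) * C_hp
ceil(4 / 29) = ceil(0.1379) = 1
Interference = 1 * 4 = 4
R_next = 4 + 4 = 8

8


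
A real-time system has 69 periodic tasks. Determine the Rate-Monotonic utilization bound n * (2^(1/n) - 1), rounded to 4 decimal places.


Compute 2^(1/69) = 1.0100962378
Subtract 1: 1.0100962378 - 1 = 0.0100962378
Multiply by n: 69 * 0.0100962378 = 0.6966404082
Round to 4 dp: 0.6966

0.6966


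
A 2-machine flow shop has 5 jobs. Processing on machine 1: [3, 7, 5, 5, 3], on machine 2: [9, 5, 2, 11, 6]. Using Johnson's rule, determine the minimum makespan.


Apply Johnson's rule:
  Group 1 (a <= b): [(1, 3, 9), (5, 3, 6), (4, 5, 11)]
  Group 2 (a > b): [(2, 7, 5), (3, 5, 2)]
Optimal job order: [1, 5, 4, 2, 3]
Schedule:
  Job 1: M1 done at 3, M2 done at 12
  Job 5: M1 done at 6, M2 done at 18
  Job 4: M1 done at 11, M2 done at 29
  Job 2: M1 done at 18, M2 done at 34
  Job 3: M1 done at 23, M2 done at 36
Makespan = 36

36


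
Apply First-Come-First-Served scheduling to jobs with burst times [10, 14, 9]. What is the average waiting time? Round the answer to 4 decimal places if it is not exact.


FCFS order (as given): [10, 14, 9]
Waiting times:
  Job 1: wait = 0
  Job 2: wait = 10
  Job 3: wait = 24
Sum of waiting times = 34
Average waiting time = 34/3 = 11.3333

11.3333


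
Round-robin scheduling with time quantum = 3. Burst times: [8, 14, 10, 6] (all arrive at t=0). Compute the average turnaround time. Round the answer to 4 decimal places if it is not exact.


Time quantum = 3
Execution trace:
  J1 runs 3 units, time = 3
  J2 runs 3 units, time = 6
  J3 runs 3 units, time = 9
  J4 runs 3 units, time = 12
  J1 runs 3 units, time = 15
  J2 runs 3 units, time = 18
  J3 runs 3 units, time = 21
  J4 runs 3 units, time = 24
  J1 runs 2 units, time = 26
  J2 runs 3 units, time = 29
  J3 runs 3 units, time = 32
  J2 runs 3 units, time = 35
  J3 runs 1 units, time = 36
  J2 runs 2 units, time = 38
Finish times: [26, 38, 36, 24]
Average turnaround = 124/4 = 31.0

31.0


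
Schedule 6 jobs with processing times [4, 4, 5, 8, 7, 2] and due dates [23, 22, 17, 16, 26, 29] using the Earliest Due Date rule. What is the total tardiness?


Sort by due date (EDD order): [(8, 16), (5, 17), (4, 22), (4, 23), (7, 26), (2, 29)]
Compute completion times and tardiness:
  Job 1: p=8, d=16, C=8, tardiness=max(0,8-16)=0
  Job 2: p=5, d=17, C=13, tardiness=max(0,13-17)=0
  Job 3: p=4, d=22, C=17, tardiness=max(0,17-22)=0
  Job 4: p=4, d=23, C=21, tardiness=max(0,21-23)=0
  Job 5: p=7, d=26, C=28, tardiness=max(0,28-26)=2
  Job 6: p=2, d=29, C=30, tardiness=max(0,30-29)=1
Total tardiness = 3

3


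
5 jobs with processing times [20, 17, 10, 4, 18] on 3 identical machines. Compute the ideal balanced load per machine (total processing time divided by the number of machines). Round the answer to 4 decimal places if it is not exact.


Total processing time = 20 + 17 + 10 + 4 + 18 = 69
Number of machines = 3
Ideal balanced load = 69 / 3 = 23.0

23.0


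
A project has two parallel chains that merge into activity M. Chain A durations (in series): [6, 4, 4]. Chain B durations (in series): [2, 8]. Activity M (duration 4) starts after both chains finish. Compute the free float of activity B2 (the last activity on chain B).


ES(B2) = sum of predecessors on chain B = 2
EF(B2) = ES + duration = 2 + 8 = 10
Successor of B2 is M. ES(M) = max(sum(A), sum(B)) = max(14, 10) = 14
Free float = ES(successor) - EF(current) = 14 - 10 = 4

4


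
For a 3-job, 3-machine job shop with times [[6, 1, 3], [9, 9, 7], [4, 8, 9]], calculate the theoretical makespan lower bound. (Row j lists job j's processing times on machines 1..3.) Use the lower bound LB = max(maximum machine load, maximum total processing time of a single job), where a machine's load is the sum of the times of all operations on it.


Machine loads:
  Machine 1: 6 + 9 + 4 = 19
  Machine 2: 1 + 9 + 8 = 18
  Machine 3: 3 + 7 + 9 = 19
Max machine load = 19
Job totals:
  Job 1: 10
  Job 2: 25
  Job 3: 21
Max job total = 25
Lower bound = max(19, 25) = 25

25


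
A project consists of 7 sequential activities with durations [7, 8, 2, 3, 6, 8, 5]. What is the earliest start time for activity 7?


Activity 7 starts after activities 1 through 6 complete.
Predecessor durations: [7, 8, 2, 3, 6, 8]
ES = 7 + 8 + 2 + 3 + 6 + 8 = 34

34


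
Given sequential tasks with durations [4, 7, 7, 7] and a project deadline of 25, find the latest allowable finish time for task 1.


LF(activity 1) = deadline - sum of successor durations
Successors: activities 2 through 4 with durations [7, 7, 7]
Sum of successor durations = 21
LF = 25 - 21 = 4

4


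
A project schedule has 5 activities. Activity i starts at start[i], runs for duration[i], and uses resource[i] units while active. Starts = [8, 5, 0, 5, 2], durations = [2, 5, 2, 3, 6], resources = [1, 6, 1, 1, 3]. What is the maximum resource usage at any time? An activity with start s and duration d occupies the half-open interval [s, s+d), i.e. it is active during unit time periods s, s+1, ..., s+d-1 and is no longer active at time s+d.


Each activity i is active on [start_i, start_i + duration_i).
Compute total resource usage per time slot:
  t=0: active resources = [1], total = 1
  t=1: active resources = [1], total = 1
  t=2: active resources = [3], total = 3
  t=3: active resources = [3], total = 3
  t=4: active resources = [3], total = 3
  t=5: active resources = [6, 1, 3], total = 10
  t=6: active resources = [6, 1, 3], total = 10
  t=7: active resources = [6, 1, 3], total = 10
  t=8: active resources = [1, 6], total = 7
  t=9: active resources = [1, 6], total = 7
Peak resource demand = 10

10


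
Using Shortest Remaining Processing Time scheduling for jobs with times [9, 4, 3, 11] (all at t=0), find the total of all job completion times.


Since all jobs arrive at t=0, SRPT equals SPT ordering.
SPT order: [3, 4, 9, 11]
Completion times:
  Job 1: p=3, C=3
  Job 2: p=4, C=7
  Job 3: p=9, C=16
  Job 4: p=11, C=27
Total completion time = 3 + 7 + 16 + 27 = 53

53


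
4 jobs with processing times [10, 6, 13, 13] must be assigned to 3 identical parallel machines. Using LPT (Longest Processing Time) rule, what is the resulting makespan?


Sort jobs in decreasing order (LPT): [13, 13, 10, 6]
Assign each job to the least loaded machine:
  Machine 1: jobs [13], load = 13
  Machine 2: jobs [13], load = 13
  Machine 3: jobs [10, 6], load = 16
Makespan = max load = 16

16


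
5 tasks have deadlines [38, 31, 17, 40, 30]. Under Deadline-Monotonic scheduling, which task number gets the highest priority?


Sort tasks by relative deadline (ascending):
  Task 3: deadline = 17
  Task 5: deadline = 30
  Task 2: deadline = 31
  Task 1: deadline = 38
  Task 4: deadline = 40
Priority order (highest first): [3, 5, 2, 1, 4]
Highest priority task = 3

3
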